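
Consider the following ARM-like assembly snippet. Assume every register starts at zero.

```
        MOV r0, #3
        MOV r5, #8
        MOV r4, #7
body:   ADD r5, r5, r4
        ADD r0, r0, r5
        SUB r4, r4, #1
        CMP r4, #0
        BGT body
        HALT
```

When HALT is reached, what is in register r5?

36

after MOV r0, #3: r0=3
after MOV r5, #8: r5=8
after MOV r4, #7: r4=7
after ADD r5, r5, r4: r5=8+7=15
after ADD r0, r0, r5: r0=3+15=18
after SUB r4, r4, #1: r4=7-1=6
CMP r4, #0  (cmp 6,0)
BGT body: taken
after ADD r5, r5, r4: r5=15+6=21
after ADD r0, r0, r5: r0=18+21=39
after SUB r4, r4, #1: r4=6-1=5
CMP r4, #0  (cmp 5,0)
BGT body: taken
after ADD r5, r5, r4: r5=21+5=26
after ADD r0, r0, r5: r0=39+26=65
after SUB r4, r4, #1: r4=5-1=4
CMP r4, #0  (cmp 4,0)
BGT body: taken
after ADD r5, r5, r4: r5=26+4=30
after ADD r0, r0, r5: r0=65+30=95
after SUB r4, r4, #1: r4=4-1=3
CMP r4, #0  (cmp 3,0)
BGT body: taken
after ADD r5, r5, r4: r5=30+3=33
after ADD r0, r0, r5: r0=95+33=128
after SUB r4, r4, #1: r4=3-1=2
CMP r4, #0  (cmp 2,0)
BGT body: taken
after ADD r5, r5, r4: r5=33+2=35
after ADD r0, r0, r5: r0=128+35=163
after SUB r4, r4, #1: r4=2-1=1
CMP r4, #0  (cmp 1,0)
BGT body: taken
after ADD r5, r5, r4: r5=35+1=36
after ADD r0, r0, r5: r0=163+36=199
after SUB r4, r4, #1: r4=1-1=0
CMP r4, #0  (cmp 0,0)
BGT body: not taken
halt.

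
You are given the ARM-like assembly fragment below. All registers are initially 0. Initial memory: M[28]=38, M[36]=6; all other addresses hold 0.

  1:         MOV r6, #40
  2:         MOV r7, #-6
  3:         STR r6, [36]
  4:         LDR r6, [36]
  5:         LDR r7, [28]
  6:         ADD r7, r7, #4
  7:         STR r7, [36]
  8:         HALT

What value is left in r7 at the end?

MOV r6, #40 → r6=40
MOV r7, #-6 → r7=-6
STR r6, [36] → M[36]=40
LDR r6, [36] → r6=M[36]=40
LDR r7, [28] → r7=M[28]=38
ADD r7, r7, #4 → r7=38+4=42
STR r7, [36] → M[36]=42
halt.

42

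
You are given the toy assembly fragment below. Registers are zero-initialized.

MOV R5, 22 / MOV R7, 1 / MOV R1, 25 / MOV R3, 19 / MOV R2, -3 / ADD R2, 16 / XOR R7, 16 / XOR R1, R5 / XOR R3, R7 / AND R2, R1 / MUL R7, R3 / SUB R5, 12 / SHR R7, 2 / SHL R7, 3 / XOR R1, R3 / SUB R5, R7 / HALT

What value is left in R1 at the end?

after MOV R5, 22: R5=22
after MOV R7, 1: R7=1
after MOV R1, 25: R1=25
after MOV R3, 19: R3=19
after MOV R2, -3: R2=-3
after ADD R2, 16: R2=(-3)+16=13
after XOR R7, 16: R7=1^16=17
after XOR R1, R5: R1=25^22=15
after XOR R3, R7: R3=19^17=2
after AND R2, R1: R2=13&15=13
after MUL R7, R3: R7=17*2=34
after SUB R5, 12: R5=22-12=10
after SHR R7, 2: R7=34>>2=8
after SHL R7, 3: R7=8<<3=64
after XOR R1, R3: R1=15^2=13
after SUB R5, R7: R5=10-64=-54
halt.

13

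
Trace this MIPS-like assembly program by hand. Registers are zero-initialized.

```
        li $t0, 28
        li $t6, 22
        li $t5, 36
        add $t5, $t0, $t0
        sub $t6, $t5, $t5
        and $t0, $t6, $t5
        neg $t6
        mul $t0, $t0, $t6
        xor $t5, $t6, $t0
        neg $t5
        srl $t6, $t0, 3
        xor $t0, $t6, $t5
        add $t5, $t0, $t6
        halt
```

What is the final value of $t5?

0

li $t0, 28 → $t0=28
li $t6, 22 → $t6=22
li $t5, 36 → $t5=36
add $t5, $t0, $t0 → $t5=28+28=56
sub $t6, $t5, $t5 → $t6=56-56=0
and $t0, $t6, $t5 → $t0=0&56=0
neg $t6 → $t6=-(0)=0
mul $t0, $t0, $t6 → $t0=0*0=0
xor $t5, $t6, $t0 → $t5=0^0=0
neg $t5 → $t5=-(0)=0
srl $t6, $t0, 3 → $t6=0>>3=0
xor $t0, $t6, $t5 → $t0=0^0=0
add $t5, $t0, $t6 → $t5=0+0=0
halt.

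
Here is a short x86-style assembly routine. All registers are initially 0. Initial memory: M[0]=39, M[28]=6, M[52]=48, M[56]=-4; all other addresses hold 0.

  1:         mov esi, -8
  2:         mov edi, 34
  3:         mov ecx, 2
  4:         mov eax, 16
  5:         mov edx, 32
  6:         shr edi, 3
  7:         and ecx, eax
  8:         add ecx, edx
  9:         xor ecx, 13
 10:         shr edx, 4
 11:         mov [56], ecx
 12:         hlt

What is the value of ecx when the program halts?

esi=-8
edi=34
ecx=2
eax=16
edx=32
edi=34>>3=4
ecx=2&16=0
ecx=0+32=32
ecx=32^13=45
edx=32>>4=2
mov [56], ecx → M[56]=45
halt.

45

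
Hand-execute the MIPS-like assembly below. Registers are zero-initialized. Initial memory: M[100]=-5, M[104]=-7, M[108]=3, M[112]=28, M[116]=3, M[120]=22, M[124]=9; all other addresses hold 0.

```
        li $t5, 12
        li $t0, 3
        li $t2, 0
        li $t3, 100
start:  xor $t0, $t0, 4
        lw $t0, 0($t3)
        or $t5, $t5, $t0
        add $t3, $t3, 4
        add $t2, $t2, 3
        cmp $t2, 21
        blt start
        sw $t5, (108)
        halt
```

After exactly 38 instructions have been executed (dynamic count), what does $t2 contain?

li $t5, 12 → $t5=12
li $t0, 3 → $t0=3
li $t2, 0 → $t2=0
li $t3, 100 → $t3=100
xor $t0, $t0, 4 → $t0=3^4=7
lw $t0, 0($t3) → $t0=M[100]=-5
or $t5, $t5, $t0 → $t5=12|(-5)=-1
add $t3, $t3, 4 → $t3=100+4=104
add $t2, $t2, 3 → $t2=0+3=3
cmp $t2, 21  (cmp 3,21)
blt start: taken
xor $t0, $t0, 4 → $t0=(-5)^4=-1
lw $t0, 0($t3) → $t0=M[104]=-7
or $t5, $t5, $t0 → $t5=(-1)|(-7)=-1
add $t3, $t3, 4 → $t3=104+4=108
add $t2, $t2, 3 → $t2=3+3=6
cmp $t2, 21  (cmp 6,21)
blt start: taken
xor $t0, $t0, 4 → $t0=(-7)^4=-3
lw $t0, 0($t3) → $t0=M[108]=3
or $t5, $t5, $t0 → $t5=(-1)|3=-1
add $t3, $t3, 4 → $t3=108+4=112
add $t2, $t2, 3 → $t2=6+3=9
cmp $t2, 21  (cmp 9,21)
blt start: taken
xor $t0, $t0, 4 → $t0=3^4=7
lw $t0, 0($t3) → $t0=M[112]=28
or $t5, $t5, $t0 → $t5=(-1)|28=-1
add $t3, $t3, 4 → $t3=112+4=116
add $t2, $t2, 3 → $t2=9+3=12
cmp $t2, 21  (cmp 12,21)
blt start: taken
xor $t0, $t0, 4 → $t0=28^4=24
lw $t0, 0($t3) → $t0=M[116]=3
or $t5, $t5, $t0 → $t5=(-1)|3=-1
add $t3, $t3, 4 → $t3=116+4=120
add $t2, $t2, 3 → $t2=12+3=15
cmp $t2, 21  (cmp 15,21)
After step 38: $t2 = 15.

15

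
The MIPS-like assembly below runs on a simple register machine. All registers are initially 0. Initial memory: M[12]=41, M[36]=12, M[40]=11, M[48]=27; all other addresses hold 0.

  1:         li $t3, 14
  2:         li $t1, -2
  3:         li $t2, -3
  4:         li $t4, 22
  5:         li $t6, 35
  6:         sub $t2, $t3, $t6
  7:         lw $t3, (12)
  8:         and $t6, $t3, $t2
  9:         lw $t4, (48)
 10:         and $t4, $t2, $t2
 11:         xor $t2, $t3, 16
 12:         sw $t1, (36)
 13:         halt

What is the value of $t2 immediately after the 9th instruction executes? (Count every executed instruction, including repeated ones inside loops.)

-21

$t3=14
$t1=-2
$t2=-3
$t4=22
$t6=35
$t2=14-35=-21
$t3=M[12]=41
$t6=41&(-21)=41
$t4=M[48]=27
After step 9: $t2 = -21.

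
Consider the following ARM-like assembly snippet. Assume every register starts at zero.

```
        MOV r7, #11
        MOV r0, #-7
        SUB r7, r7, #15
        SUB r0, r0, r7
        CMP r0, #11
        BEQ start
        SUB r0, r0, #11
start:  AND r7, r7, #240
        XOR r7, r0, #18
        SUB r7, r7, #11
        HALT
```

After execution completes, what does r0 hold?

-14

after MOV r7, #11: r7=11
after MOV r0, #-7: r0=-7
after SUB r7, r7, #15: r7=11-15=-4
after SUB r0, r0, r7: r0=(-7)-(-4)=-3
CMP r0, #11  (cmp -3,11)
BEQ start: not taken
after SUB r0, r0, #11: r0=(-3)-11=-14
after AND r7, r7, #240: r7=(-4)&240=240
after XOR r7, r0, #18: r7=(-14)^18=-32
after SUB r7, r7, #11: r7=(-32)-11=-43
halt.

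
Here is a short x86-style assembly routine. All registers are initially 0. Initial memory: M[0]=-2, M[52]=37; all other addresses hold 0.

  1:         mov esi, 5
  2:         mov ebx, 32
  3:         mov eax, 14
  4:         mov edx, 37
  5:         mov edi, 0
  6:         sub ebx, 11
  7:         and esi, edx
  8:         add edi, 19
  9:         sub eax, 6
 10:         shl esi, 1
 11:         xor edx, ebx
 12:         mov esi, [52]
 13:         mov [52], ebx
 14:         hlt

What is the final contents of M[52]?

21

after mov esi, 5: esi=5
after mov ebx, 32: ebx=32
after mov eax, 14: eax=14
after mov edx, 37: edx=37
after mov edi, 0: edi=0
after sub ebx, 11: ebx=32-11=21
after and esi, edx: esi=5&37=5
after add edi, 19: edi=0+19=19
after sub eax, 6: eax=14-6=8
after shl esi, 1: esi=5<<1=10
after xor edx, ebx: edx=37^21=48
after mov esi, [52]: esi=M[52]=37
mov [52], ebx → M[52]=21
halt.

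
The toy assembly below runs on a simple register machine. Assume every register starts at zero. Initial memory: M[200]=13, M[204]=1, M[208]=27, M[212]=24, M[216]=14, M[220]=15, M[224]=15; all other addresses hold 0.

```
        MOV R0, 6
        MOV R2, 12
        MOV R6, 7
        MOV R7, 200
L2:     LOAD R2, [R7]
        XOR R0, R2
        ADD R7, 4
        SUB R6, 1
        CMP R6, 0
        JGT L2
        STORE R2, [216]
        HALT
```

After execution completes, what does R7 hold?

MOV R0, 6 → R0=6
MOV R2, 12 → R2=12
MOV R6, 7 → R6=7
MOV R7, 200 → R7=200
LOAD R2, [R7] → R2=M[200]=13
XOR R0, R2 → R0=6^13=11
ADD R7, 4 → R7=200+4=204
SUB R6, 1 → R6=7-1=6
CMP R6, 0  (cmp 6,0)
JGT L2: taken
LOAD R2, [R7] → R2=M[204]=1
XOR R0, R2 → R0=11^1=10
ADD R7, 4 → R7=204+4=208
SUB R6, 1 → R6=6-1=5
CMP R6, 0  (cmp 5,0)
JGT L2: taken
LOAD R2, [R7] → R2=M[208]=27
XOR R0, R2 → R0=10^27=17
ADD R7, 4 → R7=208+4=212
SUB R6, 1 → R6=5-1=4
CMP R6, 0  (cmp 4,0)
JGT L2: taken
LOAD R2, [R7] → R2=M[212]=24
XOR R0, R2 → R0=17^24=9
ADD R7, 4 → R7=212+4=216
SUB R6, 1 → R6=4-1=3
CMP R6, 0  (cmp 3,0)
JGT L2: taken
LOAD R2, [R7] → R2=M[216]=14
XOR R0, R2 → R0=9^14=7
ADD R7, 4 → R7=216+4=220
SUB R6, 1 → R6=3-1=2
CMP R6, 0  (cmp 2,0)
JGT L2: taken
LOAD R2, [R7] → R2=M[220]=15
XOR R0, R2 → R0=7^15=8
ADD R7, 4 → R7=220+4=224
SUB R6, 1 → R6=2-1=1
CMP R6, 0  (cmp 1,0)
JGT L2: taken
LOAD R2, [R7] → R2=M[224]=15
XOR R0, R2 → R0=8^15=7
ADD R7, 4 → R7=224+4=228
SUB R6, 1 → R6=1-1=0
CMP R6, 0  (cmp 0,0)
JGT L2: not taken
STORE R2, [216] → M[216]=15
halt.

228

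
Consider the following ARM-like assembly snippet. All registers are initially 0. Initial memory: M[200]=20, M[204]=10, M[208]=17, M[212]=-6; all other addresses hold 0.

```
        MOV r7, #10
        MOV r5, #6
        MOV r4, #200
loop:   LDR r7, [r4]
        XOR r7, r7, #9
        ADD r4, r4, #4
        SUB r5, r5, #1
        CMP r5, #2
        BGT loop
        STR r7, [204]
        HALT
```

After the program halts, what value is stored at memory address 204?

-13

MOV r7, #10 → r7=10
MOV r5, #6 → r5=6
MOV r4, #200 → r4=200
LDR r7, [r4] → r7=M[200]=20
XOR r7, r7, #9 → r7=20^9=29
ADD r4, r4, #4 → r4=200+4=204
SUB r5, r5, #1 → r5=6-1=5
CMP r5, #2  (cmp 5,2)
BGT loop: taken
LDR r7, [r4] → r7=M[204]=10
XOR r7, r7, #9 → r7=10^9=3
ADD r4, r4, #4 → r4=204+4=208
SUB r5, r5, #1 → r5=5-1=4
CMP r5, #2  (cmp 4,2)
BGT loop: taken
LDR r7, [r4] → r7=M[208]=17
XOR r7, r7, #9 → r7=17^9=24
ADD r4, r4, #4 → r4=208+4=212
SUB r5, r5, #1 → r5=4-1=3
CMP r5, #2  (cmp 3,2)
BGT loop: taken
LDR r7, [r4] → r7=M[212]=-6
XOR r7, r7, #9 → r7=(-6)^9=-13
ADD r4, r4, #4 → r4=212+4=216
SUB r5, r5, #1 → r5=3-1=2
CMP r5, #2  (cmp 2,2)
BGT loop: not taken
STR r7, [204] → M[204]=-13
halt.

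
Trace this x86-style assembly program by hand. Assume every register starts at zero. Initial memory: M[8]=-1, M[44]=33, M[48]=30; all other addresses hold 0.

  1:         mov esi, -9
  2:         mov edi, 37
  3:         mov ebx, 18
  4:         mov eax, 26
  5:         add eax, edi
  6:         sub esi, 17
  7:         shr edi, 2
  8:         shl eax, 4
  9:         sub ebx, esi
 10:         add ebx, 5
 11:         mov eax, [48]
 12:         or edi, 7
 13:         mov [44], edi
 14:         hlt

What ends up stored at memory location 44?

esi=-9
edi=37
ebx=18
eax=26
eax=26+37=63
esi=(-9)-17=-26
edi=37>>2=9
eax=63<<4=1008
ebx=18-(-26)=44
ebx=44+5=49
eax=M[48]=30
edi=9|7=15
mov [44], edi → M[44]=15
halt.

15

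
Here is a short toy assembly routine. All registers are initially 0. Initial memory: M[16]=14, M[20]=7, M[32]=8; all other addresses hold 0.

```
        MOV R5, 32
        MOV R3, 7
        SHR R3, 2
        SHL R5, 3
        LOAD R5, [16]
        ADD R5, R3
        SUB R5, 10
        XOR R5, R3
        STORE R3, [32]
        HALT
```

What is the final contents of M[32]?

R5=32
R3=7
R3=7>>2=1
R5=32<<3=256
R5=M[16]=14
R5=14+1=15
R5=15-10=5
R5=5^1=4
STORE R3, [32] → M[32]=1
halt.

1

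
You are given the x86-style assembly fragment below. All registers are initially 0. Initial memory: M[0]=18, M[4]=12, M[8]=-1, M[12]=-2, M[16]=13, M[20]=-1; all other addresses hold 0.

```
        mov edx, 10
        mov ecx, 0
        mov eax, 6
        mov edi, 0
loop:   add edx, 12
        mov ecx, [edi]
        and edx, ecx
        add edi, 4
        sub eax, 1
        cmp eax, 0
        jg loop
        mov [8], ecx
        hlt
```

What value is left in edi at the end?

24

edx=10
ecx=0
eax=6
edi=0
edx=10+12=22
ecx=M[0]=18
edx=22&18=18
edi=0+4=4
eax=6-1=5
cmp eax, 0  (cmp 5,0)
jg loop: taken
edx=18+12=30
ecx=M[4]=12
edx=30&12=12
edi=4+4=8
eax=5-1=4
cmp eax, 0  (cmp 4,0)
jg loop: taken
edx=12+12=24
ecx=M[8]=-1
edx=24&(-1)=24
edi=8+4=12
eax=4-1=3
cmp eax, 0  (cmp 3,0)
jg loop: taken
edx=24+12=36
ecx=M[12]=-2
edx=36&(-2)=36
edi=12+4=16
eax=3-1=2
cmp eax, 0  (cmp 2,0)
jg loop: taken
edx=36+12=48
ecx=M[16]=13
edx=48&13=0
edi=16+4=20
eax=2-1=1
cmp eax, 0  (cmp 1,0)
jg loop: taken
edx=0+12=12
ecx=M[20]=-1
edx=12&(-1)=12
edi=20+4=24
eax=1-1=0
cmp eax, 0  (cmp 0,0)
jg loop: not taken
mov [8], ecx → M[8]=-1
halt.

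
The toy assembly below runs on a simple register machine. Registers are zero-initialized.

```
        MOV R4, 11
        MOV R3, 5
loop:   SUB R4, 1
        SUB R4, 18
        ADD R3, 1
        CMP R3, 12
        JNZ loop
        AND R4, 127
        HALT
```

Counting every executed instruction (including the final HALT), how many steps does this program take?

39

MOV R4, 11 → R4=11
MOV R3, 5 → R3=5
SUB R4, 1 → R4=11-1=10
SUB R4, 18 → R4=10-18=-8
ADD R3, 1 → R3=5+1=6
CMP R3, 12  (cmp 6,12)
JNZ loop: taken
SUB R4, 1 → R4=(-8)-1=-9
SUB R4, 18 → R4=(-9)-18=-27
ADD R3, 1 → R3=6+1=7
CMP R3, 12  (cmp 7,12)
JNZ loop: taken
SUB R4, 1 → R4=(-27)-1=-28
SUB R4, 18 → R4=(-28)-18=-46
ADD R3, 1 → R3=7+1=8
CMP R3, 12  (cmp 8,12)
JNZ loop: taken
SUB R4, 1 → R4=(-46)-1=-47
SUB R4, 18 → R4=(-47)-18=-65
ADD R3, 1 → R3=8+1=9
CMP R3, 12  (cmp 9,12)
JNZ loop: taken
SUB R4, 1 → R4=(-65)-1=-66
SUB R4, 18 → R4=(-66)-18=-84
ADD R3, 1 → R3=9+1=10
CMP R3, 12  (cmp 10,12)
JNZ loop: taken
SUB R4, 1 → R4=(-84)-1=-85
SUB R4, 18 → R4=(-85)-18=-103
ADD R3, 1 → R3=10+1=11
CMP R3, 12  (cmp 11,12)
JNZ loop: taken
SUB R4, 1 → R4=(-103)-1=-104
SUB R4, 18 → R4=(-104)-18=-122
ADD R3, 1 → R3=11+1=12
CMP R3, 12  (cmp 12,12)
JNZ loop: not taken
AND R4, 127 → R4=(-122)&127=6
halt.
Total executed instructions: 39.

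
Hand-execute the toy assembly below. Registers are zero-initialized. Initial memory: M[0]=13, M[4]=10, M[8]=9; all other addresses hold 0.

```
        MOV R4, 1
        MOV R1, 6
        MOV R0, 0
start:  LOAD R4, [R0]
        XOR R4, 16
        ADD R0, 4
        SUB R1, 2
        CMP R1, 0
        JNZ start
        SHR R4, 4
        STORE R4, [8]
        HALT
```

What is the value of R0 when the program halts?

12

MOV R4, 1 → R4=1
MOV R1, 6 → R1=6
MOV R0, 0 → R0=0
LOAD R4, [R0] → R4=M[0]=13
XOR R4, 16 → R4=13^16=29
ADD R0, 4 → R0=0+4=4
SUB R1, 2 → R1=6-2=4
CMP R1, 0  (cmp 4,0)
JNZ start: taken
LOAD R4, [R0] → R4=M[4]=10
XOR R4, 16 → R4=10^16=26
ADD R0, 4 → R0=4+4=8
SUB R1, 2 → R1=4-2=2
CMP R1, 0  (cmp 2,0)
JNZ start: taken
LOAD R4, [R0] → R4=M[8]=9
XOR R4, 16 → R4=9^16=25
ADD R0, 4 → R0=8+4=12
SUB R1, 2 → R1=2-2=0
CMP R1, 0  (cmp 0,0)
JNZ start: not taken
SHR R4, 4 → R4=25>>4=1
STORE R4, [8] → M[8]=1
halt.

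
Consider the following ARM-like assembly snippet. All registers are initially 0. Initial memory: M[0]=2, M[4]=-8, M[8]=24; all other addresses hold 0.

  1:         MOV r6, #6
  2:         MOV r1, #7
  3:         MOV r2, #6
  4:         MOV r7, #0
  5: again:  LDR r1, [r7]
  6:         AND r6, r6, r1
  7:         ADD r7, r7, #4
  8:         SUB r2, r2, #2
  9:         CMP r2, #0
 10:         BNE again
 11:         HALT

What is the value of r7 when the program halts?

after MOV r6, #6: r6=6
after MOV r1, #7: r1=7
after MOV r2, #6: r2=6
after MOV r7, #0: r7=0
after LDR r1, [r7]: r1=M[0]=2
after AND r6, r6, r1: r6=6&2=2
after ADD r7, r7, #4: r7=0+4=4
after SUB r2, r2, #2: r2=6-2=4
CMP r2, #0  (cmp 4,0)
BNE again: taken
after LDR r1, [r7]: r1=M[4]=-8
after AND r6, r6, r1: r6=2&(-8)=0
after ADD r7, r7, #4: r7=4+4=8
after SUB r2, r2, #2: r2=4-2=2
CMP r2, #0  (cmp 2,0)
BNE again: taken
after LDR r1, [r7]: r1=M[8]=24
after AND r6, r6, r1: r6=0&24=0
after ADD r7, r7, #4: r7=8+4=12
after SUB r2, r2, #2: r2=2-2=0
CMP r2, #0  (cmp 0,0)
BNE again: not taken
halt.

12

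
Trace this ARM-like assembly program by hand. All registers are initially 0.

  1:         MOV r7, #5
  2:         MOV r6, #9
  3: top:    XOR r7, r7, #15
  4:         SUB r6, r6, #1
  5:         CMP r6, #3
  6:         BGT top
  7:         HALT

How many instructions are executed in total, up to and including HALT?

r7=5
r6=9
r7=5^15=10
r6=9-1=8
CMP r6, #3  (cmp 8,3)
BGT top: taken
r7=10^15=5
r6=8-1=7
CMP r6, #3  (cmp 7,3)
BGT top: taken
r7=5^15=10
r6=7-1=6
CMP r6, #3  (cmp 6,3)
BGT top: taken
r7=10^15=5
r6=6-1=5
CMP r6, #3  (cmp 5,3)
BGT top: taken
r7=5^15=10
r6=5-1=4
CMP r6, #3  (cmp 4,3)
BGT top: taken
r7=10^15=5
r6=4-1=3
CMP r6, #3  (cmp 3,3)
BGT top: not taken
halt.
Total executed instructions: 27.

27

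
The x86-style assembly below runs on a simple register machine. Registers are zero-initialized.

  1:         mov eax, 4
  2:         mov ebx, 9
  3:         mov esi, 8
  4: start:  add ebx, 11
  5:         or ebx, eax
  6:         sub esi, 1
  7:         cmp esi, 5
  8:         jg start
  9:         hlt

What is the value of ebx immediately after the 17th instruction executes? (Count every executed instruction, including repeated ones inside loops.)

mov eax, 4 → eax=4
mov ebx, 9 → ebx=9
mov esi, 8 → esi=8
add ebx, 11 → ebx=9+11=20
or ebx, eax → ebx=20|4=20
sub esi, 1 → esi=8-1=7
cmp esi, 5  (cmp 7,5)
jg start: taken
add ebx, 11 → ebx=20+11=31
or ebx, eax → ebx=31|4=31
sub esi, 1 → esi=7-1=6
cmp esi, 5  (cmp 6,5)
jg start: taken
add ebx, 11 → ebx=31+11=42
or ebx, eax → ebx=42|4=46
sub esi, 1 → esi=6-1=5
cmp esi, 5  (cmp 5,5)
After step 17: ebx = 46.

46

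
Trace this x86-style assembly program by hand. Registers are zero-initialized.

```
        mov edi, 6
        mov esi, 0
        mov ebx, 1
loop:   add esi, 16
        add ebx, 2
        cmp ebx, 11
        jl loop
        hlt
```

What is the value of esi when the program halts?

80

edi=6
esi=0
ebx=1
esi=0+16=16
ebx=1+2=3
cmp ebx, 11  (cmp 3,11)
jl loop: taken
esi=16+16=32
ebx=3+2=5
cmp ebx, 11  (cmp 5,11)
jl loop: taken
esi=32+16=48
ebx=5+2=7
cmp ebx, 11  (cmp 7,11)
jl loop: taken
esi=48+16=64
ebx=7+2=9
cmp ebx, 11  (cmp 9,11)
jl loop: taken
esi=64+16=80
ebx=9+2=11
cmp ebx, 11  (cmp 11,11)
jl loop: not taken
halt.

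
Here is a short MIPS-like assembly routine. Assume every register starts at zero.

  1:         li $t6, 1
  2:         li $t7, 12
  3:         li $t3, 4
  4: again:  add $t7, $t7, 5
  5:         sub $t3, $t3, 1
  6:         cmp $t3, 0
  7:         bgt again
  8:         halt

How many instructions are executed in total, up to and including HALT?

after li $t6, 1: $t6=1
after li $t7, 12: $t7=12
after li $t3, 4: $t3=4
after add $t7, $t7, 5: $t7=12+5=17
after sub $t3, $t3, 1: $t3=4-1=3
cmp $t3, 0  (cmp 3,0)
bgt again: taken
after add $t7, $t7, 5: $t7=17+5=22
after sub $t3, $t3, 1: $t3=3-1=2
cmp $t3, 0  (cmp 2,0)
bgt again: taken
after add $t7, $t7, 5: $t7=22+5=27
after sub $t3, $t3, 1: $t3=2-1=1
cmp $t3, 0  (cmp 1,0)
bgt again: taken
after add $t7, $t7, 5: $t7=27+5=32
after sub $t3, $t3, 1: $t3=1-1=0
cmp $t3, 0  (cmp 0,0)
bgt again: not taken
halt.
Total executed instructions: 20.

20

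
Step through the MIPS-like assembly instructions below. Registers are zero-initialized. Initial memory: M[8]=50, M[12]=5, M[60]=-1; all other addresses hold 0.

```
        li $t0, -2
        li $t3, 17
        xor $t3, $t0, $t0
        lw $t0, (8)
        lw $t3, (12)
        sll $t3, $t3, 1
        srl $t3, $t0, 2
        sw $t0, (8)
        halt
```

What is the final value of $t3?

12

after li $t0, -2: $t0=-2
after li $t3, 17: $t3=17
after xor $t3, $t0, $t0: $t3=(-2)^(-2)=0
after lw $t0, (8): $t0=M[8]=50
after lw $t3, (12): $t3=M[12]=5
after sll $t3, $t3, 1: $t3=5<<1=10
after srl $t3, $t0, 2: $t3=50>>2=12
sw $t0, (8) → M[8]=50
halt.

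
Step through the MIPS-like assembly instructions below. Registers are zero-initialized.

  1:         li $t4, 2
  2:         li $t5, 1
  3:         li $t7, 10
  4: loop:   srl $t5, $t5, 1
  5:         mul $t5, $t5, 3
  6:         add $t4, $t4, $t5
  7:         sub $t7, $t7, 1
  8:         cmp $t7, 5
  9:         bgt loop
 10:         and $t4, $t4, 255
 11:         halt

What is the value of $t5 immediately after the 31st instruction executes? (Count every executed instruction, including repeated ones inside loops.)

$t4=2
$t5=1
$t7=10
$t5=1>>1=0
$t5=0*3=0
$t4=2+0=2
$t7=10-1=9
cmp $t7, 5  (cmp 9,5)
bgt loop: taken
$t5=0>>1=0
$t5=0*3=0
$t4=2+0=2
$t7=9-1=8
cmp $t7, 5  (cmp 8,5)
bgt loop: taken
$t5=0>>1=0
$t5=0*3=0
$t4=2+0=2
$t7=8-1=7
cmp $t7, 5  (cmp 7,5)
bgt loop: taken
$t5=0>>1=0
$t5=0*3=0
$t4=2+0=2
$t7=7-1=6
cmp $t7, 5  (cmp 6,5)
bgt loop: taken
$t5=0>>1=0
$t5=0*3=0
$t4=2+0=2
$t7=6-1=5
After step 31: $t5 = 0.

0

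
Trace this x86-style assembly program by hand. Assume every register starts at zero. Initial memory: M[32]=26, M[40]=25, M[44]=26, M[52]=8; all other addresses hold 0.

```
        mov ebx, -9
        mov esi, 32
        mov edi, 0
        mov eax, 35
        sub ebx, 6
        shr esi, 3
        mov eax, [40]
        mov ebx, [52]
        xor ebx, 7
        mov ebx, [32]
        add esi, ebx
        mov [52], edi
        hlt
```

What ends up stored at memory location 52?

mov ebx, -9 → ebx=-9
mov esi, 32 → esi=32
mov edi, 0 → edi=0
mov eax, 35 → eax=35
sub ebx, 6 → ebx=(-9)-6=-15
shr esi, 3 → esi=32>>3=4
mov eax, [40] → eax=M[40]=25
mov ebx, [52] → ebx=M[52]=8
xor ebx, 7 → ebx=8^7=15
mov ebx, [32] → ebx=M[32]=26
add esi, ebx → esi=4+26=30
mov [52], edi → M[52]=0
halt.

0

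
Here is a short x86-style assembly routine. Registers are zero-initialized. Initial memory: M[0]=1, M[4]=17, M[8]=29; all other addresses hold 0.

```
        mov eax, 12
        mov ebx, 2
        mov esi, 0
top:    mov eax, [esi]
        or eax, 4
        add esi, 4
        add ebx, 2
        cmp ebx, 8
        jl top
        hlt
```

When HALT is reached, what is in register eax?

29

after mov eax, 12: eax=12
after mov ebx, 2: ebx=2
after mov esi, 0: esi=0
after mov eax, [esi]: eax=M[0]=1
after or eax, 4: eax=1|4=5
after add esi, 4: esi=0+4=4
after add ebx, 2: ebx=2+2=4
cmp ebx, 8  (cmp 4,8)
jl top: taken
after mov eax, [esi]: eax=M[4]=17
after or eax, 4: eax=17|4=21
after add esi, 4: esi=4+4=8
after add ebx, 2: ebx=4+2=6
cmp ebx, 8  (cmp 6,8)
jl top: taken
after mov eax, [esi]: eax=M[8]=29
after or eax, 4: eax=29|4=29
after add esi, 4: esi=8+4=12
after add ebx, 2: ebx=6+2=8
cmp ebx, 8  (cmp 8,8)
jl top: not taken
halt.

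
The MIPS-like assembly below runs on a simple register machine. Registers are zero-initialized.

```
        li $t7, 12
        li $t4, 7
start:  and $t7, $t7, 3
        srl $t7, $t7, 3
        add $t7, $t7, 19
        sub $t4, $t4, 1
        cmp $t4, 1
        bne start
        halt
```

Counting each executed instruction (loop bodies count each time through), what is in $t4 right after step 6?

6

after li $t7, 12: $t7=12
after li $t4, 7: $t4=7
after and $t7, $t7, 3: $t7=12&3=0
after srl $t7, $t7, 3: $t7=0>>3=0
after add $t7, $t7, 19: $t7=0+19=19
after sub $t4, $t4, 1: $t4=7-1=6
After step 6: $t4 = 6.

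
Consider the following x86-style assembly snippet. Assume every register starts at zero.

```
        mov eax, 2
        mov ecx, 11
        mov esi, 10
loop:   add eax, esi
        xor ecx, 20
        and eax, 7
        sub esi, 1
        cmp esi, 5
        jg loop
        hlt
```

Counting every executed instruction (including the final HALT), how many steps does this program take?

after mov eax, 2: eax=2
after mov ecx, 11: ecx=11
after mov esi, 10: esi=10
after add eax, esi: eax=2+10=12
after xor ecx, 20: ecx=11^20=31
after and eax, 7: eax=12&7=4
after sub esi, 1: esi=10-1=9
cmp esi, 5  (cmp 9,5)
jg loop: taken
after add eax, esi: eax=4+9=13
after xor ecx, 20: ecx=31^20=11
after and eax, 7: eax=13&7=5
after sub esi, 1: esi=9-1=8
cmp esi, 5  (cmp 8,5)
jg loop: taken
after add eax, esi: eax=5+8=13
after xor ecx, 20: ecx=11^20=31
after and eax, 7: eax=13&7=5
after sub esi, 1: esi=8-1=7
cmp esi, 5  (cmp 7,5)
jg loop: taken
after add eax, esi: eax=5+7=12
after xor ecx, 20: ecx=31^20=11
after and eax, 7: eax=12&7=4
after sub esi, 1: esi=7-1=6
cmp esi, 5  (cmp 6,5)
jg loop: taken
after add eax, esi: eax=4+6=10
after xor ecx, 20: ecx=11^20=31
after and eax, 7: eax=10&7=2
after sub esi, 1: esi=6-1=5
cmp esi, 5  (cmp 5,5)
jg loop: not taken
halt.
Total executed instructions: 34.

34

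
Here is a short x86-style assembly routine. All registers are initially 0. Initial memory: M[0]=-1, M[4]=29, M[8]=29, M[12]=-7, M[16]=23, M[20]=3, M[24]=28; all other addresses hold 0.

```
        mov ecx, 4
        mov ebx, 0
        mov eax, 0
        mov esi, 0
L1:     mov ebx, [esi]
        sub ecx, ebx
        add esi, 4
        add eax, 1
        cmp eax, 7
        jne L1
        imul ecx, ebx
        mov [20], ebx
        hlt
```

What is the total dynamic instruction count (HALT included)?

mov ecx, 4 → ecx=4
mov ebx, 0 → ebx=0
mov eax, 0 → eax=0
mov esi, 0 → esi=0
mov ebx, [esi] → ebx=M[0]=-1
sub ecx, ebx → ecx=4-(-1)=5
add esi, 4 → esi=0+4=4
add eax, 1 → eax=0+1=1
cmp eax, 7  (cmp 1,7)
jne L1: taken
mov ebx, [esi] → ebx=M[4]=29
sub ecx, ebx → ecx=5-29=-24
add esi, 4 → esi=4+4=8
add eax, 1 → eax=1+1=2
cmp eax, 7  (cmp 2,7)
jne L1: taken
mov ebx, [esi] → ebx=M[8]=29
sub ecx, ebx → ecx=(-24)-29=-53
add esi, 4 → esi=8+4=12
add eax, 1 → eax=2+1=3
cmp eax, 7  (cmp 3,7)
jne L1: taken
mov ebx, [esi] → ebx=M[12]=-7
sub ecx, ebx → ecx=(-53)-(-7)=-46
add esi, 4 → esi=12+4=16
add eax, 1 → eax=3+1=4
cmp eax, 7  (cmp 4,7)
jne L1: taken
mov ebx, [esi] → ebx=M[16]=23
sub ecx, ebx → ecx=(-46)-23=-69
add esi, 4 → esi=16+4=20
add eax, 1 → eax=4+1=5
cmp eax, 7  (cmp 5,7)
jne L1: taken
mov ebx, [esi] → ebx=M[20]=3
sub ecx, ebx → ecx=(-69)-3=-72
add esi, 4 → esi=20+4=24
add eax, 1 → eax=5+1=6
cmp eax, 7  (cmp 6,7)
jne L1: taken
mov ebx, [esi] → ebx=M[24]=28
sub ecx, ebx → ecx=(-72)-28=-100
add esi, 4 → esi=24+4=28
add eax, 1 → eax=6+1=7
cmp eax, 7  (cmp 7,7)
jne L1: not taken
imul ecx, ebx → ecx=(-100)*28=-2800
mov [20], ebx → M[20]=28
halt.
Total executed instructions: 49.

49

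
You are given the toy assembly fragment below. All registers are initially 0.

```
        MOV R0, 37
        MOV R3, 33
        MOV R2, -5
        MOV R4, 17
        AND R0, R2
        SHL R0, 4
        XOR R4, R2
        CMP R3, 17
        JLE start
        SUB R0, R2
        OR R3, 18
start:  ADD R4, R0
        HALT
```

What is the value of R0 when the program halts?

533

MOV R0, 37 → R0=37
MOV R3, 33 → R3=33
MOV R2, -5 → R2=-5
MOV R4, 17 → R4=17
AND R0, R2 → R0=37&(-5)=33
SHL R0, 4 → R0=33<<4=528
XOR R4, R2 → R4=17^(-5)=-22
CMP R3, 17  (cmp 33,17)
JLE start: not taken
SUB R0, R2 → R0=528-(-5)=533
OR R3, 18 → R3=33|18=51
ADD R4, R0 → R4=(-22)+533=511
halt.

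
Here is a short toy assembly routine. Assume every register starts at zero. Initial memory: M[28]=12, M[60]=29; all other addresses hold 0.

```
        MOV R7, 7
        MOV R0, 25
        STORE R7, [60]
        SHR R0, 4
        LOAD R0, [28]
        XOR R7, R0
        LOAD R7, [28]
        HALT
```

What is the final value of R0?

12

MOV R7, 7 → R7=7
MOV R0, 25 → R0=25
STORE R7, [60] → M[60]=7
SHR R0, 4 → R0=25>>4=1
LOAD R0, [28] → R0=M[28]=12
XOR R7, R0 → R7=7^12=11
LOAD R7, [28] → R7=M[28]=12
halt.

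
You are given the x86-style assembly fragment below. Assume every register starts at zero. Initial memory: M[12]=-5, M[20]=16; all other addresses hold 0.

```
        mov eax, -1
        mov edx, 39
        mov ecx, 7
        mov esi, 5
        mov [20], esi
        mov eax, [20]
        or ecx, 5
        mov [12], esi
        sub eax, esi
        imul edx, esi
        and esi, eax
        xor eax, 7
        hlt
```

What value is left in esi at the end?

0

mov eax, -1 → eax=-1
mov edx, 39 → edx=39
mov ecx, 7 → ecx=7
mov esi, 5 → esi=5
mov [20], esi → M[20]=5
mov eax, [20] → eax=M[20]=5
or ecx, 5 → ecx=7|5=7
mov [12], esi → M[12]=5
sub eax, esi → eax=5-5=0
imul edx, esi → edx=39*5=195
and esi, eax → esi=5&0=0
xor eax, 7 → eax=0^7=7
halt.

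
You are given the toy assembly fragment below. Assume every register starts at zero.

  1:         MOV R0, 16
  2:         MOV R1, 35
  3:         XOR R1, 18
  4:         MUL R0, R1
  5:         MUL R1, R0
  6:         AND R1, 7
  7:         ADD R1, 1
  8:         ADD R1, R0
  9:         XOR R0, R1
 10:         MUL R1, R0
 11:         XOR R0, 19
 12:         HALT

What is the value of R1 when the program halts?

785

after MOV R0, 16: R0=16
after MOV R1, 35: R1=35
after XOR R1, 18: R1=35^18=49
after MUL R0, R1: R0=16*49=784
after MUL R1, R0: R1=49*784=38416
after AND R1, 7: R1=38416&7=0
after ADD R1, 1: R1=0+1=1
after ADD R1, R0: R1=1+784=785
after XOR R0, R1: R0=784^785=1
after MUL R1, R0: R1=785*1=785
after XOR R0, 19: R0=1^19=18
halt.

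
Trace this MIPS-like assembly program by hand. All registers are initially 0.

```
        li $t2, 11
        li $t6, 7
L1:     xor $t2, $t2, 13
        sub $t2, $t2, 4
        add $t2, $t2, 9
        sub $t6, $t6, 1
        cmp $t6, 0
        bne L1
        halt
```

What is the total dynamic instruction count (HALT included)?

45

li $t2, 11 → $t2=11
li $t6, 7 → $t6=7
xor $t2, $t2, 13 → $t2=11^13=6
sub $t2, $t2, 4 → $t2=6-4=2
add $t2, $t2, 9 → $t2=2+9=11
sub $t6, $t6, 1 → $t6=7-1=6
cmp $t6, 0  (cmp 6,0)
bne L1: taken
xor $t2, $t2, 13 → $t2=11^13=6
sub $t2, $t2, 4 → $t2=6-4=2
add $t2, $t2, 9 → $t2=2+9=11
sub $t6, $t6, 1 → $t6=6-1=5
cmp $t6, 0  (cmp 5,0)
bne L1: taken
xor $t2, $t2, 13 → $t2=11^13=6
sub $t2, $t2, 4 → $t2=6-4=2
add $t2, $t2, 9 → $t2=2+9=11
sub $t6, $t6, 1 → $t6=5-1=4
cmp $t6, 0  (cmp 4,0)
bne L1: taken
xor $t2, $t2, 13 → $t2=11^13=6
sub $t2, $t2, 4 → $t2=6-4=2
add $t2, $t2, 9 → $t2=2+9=11
sub $t6, $t6, 1 → $t6=4-1=3
cmp $t6, 0  (cmp 3,0)
bne L1: taken
xor $t2, $t2, 13 → $t2=11^13=6
sub $t2, $t2, 4 → $t2=6-4=2
add $t2, $t2, 9 → $t2=2+9=11
sub $t6, $t6, 1 → $t6=3-1=2
cmp $t6, 0  (cmp 2,0)
bne L1: taken
xor $t2, $t2, 13 → $t2=11^13=6
sub $t2, $t2, 4 → $t2=6-4=2
add $t2, $t2, 9 → $t2=2+9=11
sub $t6, $t6, 1 → $t6=2-1=1
cmp $t6, 0  (cmp 1,0)
bne L1: taken
xor $t2, $t2, 13 → $t2=11^13=6
sub $t2, $t2, 4 → $t2=6-4=2
add $t2, $t2, 9 → $t2=2+9=11
sub $t6, $t6, 1 → $t6=1-1=0
cmp $t6, 0  (cmp 0,0)
bne L1: not taken
halt.
Total executed instructions: 45.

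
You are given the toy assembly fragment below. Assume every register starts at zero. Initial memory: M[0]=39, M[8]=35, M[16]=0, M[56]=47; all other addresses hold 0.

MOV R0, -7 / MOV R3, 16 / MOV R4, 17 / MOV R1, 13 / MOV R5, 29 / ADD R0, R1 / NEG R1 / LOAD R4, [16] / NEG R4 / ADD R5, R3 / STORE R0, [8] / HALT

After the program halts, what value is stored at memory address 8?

6

MOV R0, -7 → R0=-7
MOV R3, 16 → R3=16
MOV R4, 17 → R4=17
MOV R1, 13 → R1=13
MOV R5, 29 → R5=29
ADD R0, R1 → R0=(-7)+13=6
NEG R1 → R1=-(13)=-13
LOAD R4, [16] → R4=M[16]=0
NEG R4 → R4=-(0)=0
ADD R5, R3 → R5=29+16=45
STORE R0, [8] → M[8]=6
halt.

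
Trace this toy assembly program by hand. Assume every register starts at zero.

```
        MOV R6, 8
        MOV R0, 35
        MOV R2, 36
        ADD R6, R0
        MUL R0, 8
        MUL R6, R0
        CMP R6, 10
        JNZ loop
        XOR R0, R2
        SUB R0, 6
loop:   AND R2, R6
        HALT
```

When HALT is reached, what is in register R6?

12040

R6=8
R0=35
R2=36
R6=8+35=43
R0=35*8=280
R6=43*280=12040
CMP R6, 10  (cmp 12040,10)
JNZ loop: taken
R2=36&12040=0
halt.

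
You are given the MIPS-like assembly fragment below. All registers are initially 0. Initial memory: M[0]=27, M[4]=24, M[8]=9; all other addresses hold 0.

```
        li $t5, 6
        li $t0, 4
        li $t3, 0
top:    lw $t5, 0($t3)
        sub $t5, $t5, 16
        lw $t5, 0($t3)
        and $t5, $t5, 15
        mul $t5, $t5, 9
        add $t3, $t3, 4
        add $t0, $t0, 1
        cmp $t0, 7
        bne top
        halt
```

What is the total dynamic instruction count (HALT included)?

after li $t5, 6: $t5=6
after li $t0, 4: $t0=4
after li $t3, 0: $t3=0
after lw $t5, 0($t3): $t5=M[0]=27
after sub $t5, $t5, 16: $t5=27-16=11
after lw $t5, 0($t3): $t5=M[0]=27
after and $t5, $t5, 15: $t5=27&15=11
after mul $t5, $t5, 9: $t5=11*9=99
after add $t3, $t3, 4: $t3=0+4=4
after add $t0, $t0, 1: $t0=4+1=5
cmp $t0, 7  (cmp 5,7)
bne top: taken
after lw $t5, 0($t3): $t5=M[4]=24
after sub $t5, $t5, 16: $t5=24-16=8
after lw $t5, 0($t3): $t5=M[4]=24
after and $t5, $t5, 15: $t5=24&15=8
after mul $t5, $t5, 9: $t5=8*9=72
after add $t3, $t3, 4: $t3=4+4=8
after add $t0, $t0, 1: $t0=5+1=6
cmp $t0, 7  (cmp 6,7)
bne top: taken
after lw $t5, 0($t3): $t5=M[8]=9
after sub $t5, $t5, 16: $t5=9-16=-7
after lw $t5, 0($t3): $t5=M[8]=9
after and $t5, $t5, 15: $t5=9&15=9
after mul $t5, $t5, 9: $t5=9*9=81
after add $t3, $t3, 4: $t3=8+4=12
after add $t0, $t0, 1: $t0=6+1=7
cmp $t0, 7  (cmp 7,7)
bne top: not taken
halt.
Total executed instructions: 31.

31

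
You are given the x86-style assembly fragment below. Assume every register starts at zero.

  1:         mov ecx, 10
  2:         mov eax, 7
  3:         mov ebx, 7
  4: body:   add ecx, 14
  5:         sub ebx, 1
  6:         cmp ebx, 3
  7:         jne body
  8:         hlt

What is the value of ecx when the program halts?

66

after mov ecx, 10: ecx=10
after mov eax, 7: eax=7
after mov ebx, 7: ebx=7
after add ecx, 14: ecx=10+14=24
after sub ebx, 1: ebx=7-1=6
cmp ebx, 3  (cmp 6,3)
jne body: taken
after add ecx, 14: ecx=24+14=38
after sub ebx, 1: ebx=6-1=5
cmp ebx, 3  (cmp 5,3)
jne body: taken
after add ecx, 14: ecx=38+14=52
after sub ebx, 1: ebx=5-1=4
cmp ebx, 3  (cmp 4,3)
jne body: taken
after add ecx, 14: ecx=52+14=66
after sub ebx, 1: ebx=4-1=3
cmp ebx, 3  (cmp 3,3)
jne body: not taken
halt.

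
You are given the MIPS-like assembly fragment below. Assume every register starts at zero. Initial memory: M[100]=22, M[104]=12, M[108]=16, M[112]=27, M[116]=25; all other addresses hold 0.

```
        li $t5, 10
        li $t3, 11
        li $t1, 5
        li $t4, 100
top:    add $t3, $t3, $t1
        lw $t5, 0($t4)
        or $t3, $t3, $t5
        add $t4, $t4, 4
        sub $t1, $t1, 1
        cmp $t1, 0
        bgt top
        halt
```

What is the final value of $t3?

after li $t5, 10: $t5=10
after li $t3, 11: $t3=11
after li $t1, 5: $t1=5
after li $t4, 100: $t4=100
after add $t3, $t3, $t1: $t3=11+5=16
after lw $t5, 0($t4): $t5=M[100]=22
after or $t3, $t3, $t5: $t3=16|22=22
after add $t4, $t4, 4: $t4=100+4=104
after sub $t1, $t1, 1: $t1=5-1=4
cmp $t1, 0  (cmp 4,0)
bgt top: taken
after add $t3, $t3, $t1: $t3=22+4=26
after lw $t5, 0($t4): $t5=M[104]=12
after or $t3, $t3, $t5: $t3=26|12=30
after add $t4, $t4, 4: $t4=104+4=108
after sub $t1, $t1, 1: $t1=4-1=3
cmp $t1, 0  (cmp 3,0)
bgt top: taken
after add $t3, $t3, $t1: $t3=30+3=33
after lw $t5, 0($t4): $t5=M[108]=16
after or $t3, $t3, $t5: $t3=33|16=49
after add $t4, $t4, 4: $t4=108+4=112
after sub $t1, $t1, 1: $t1=3-1=2
cmp $t1, 0  (cmp 2,0)
bgt top: taken
after add $t3, $t3, $t1: $t3=49+2=51
after lw $t5, 0($t4): $t5=M[112]=27
after or $t3, $t3, $t5: $t3=51|27=59
after add $t4, $t4, 4: $t4=112+4=116
after sub $t1, $t1, 1: $t1=2-1=1
cmp $t1, 0  (cmp 1,0)
bgt top: taken
after add $t3, $t3, $t1: $t3=59+1=60
after lw $t5, 0($t4): $t5=M[116]=25
after or $t3, $t3, $t5: $t3=60|25=61
after add $t4, $t4, 4: $t4=116+4=120
after sub $t1, $t1, 1: $t1=1-1=0
cmp $t1, 0  (cmp 0,0)
bgt top: not taken
halt.

61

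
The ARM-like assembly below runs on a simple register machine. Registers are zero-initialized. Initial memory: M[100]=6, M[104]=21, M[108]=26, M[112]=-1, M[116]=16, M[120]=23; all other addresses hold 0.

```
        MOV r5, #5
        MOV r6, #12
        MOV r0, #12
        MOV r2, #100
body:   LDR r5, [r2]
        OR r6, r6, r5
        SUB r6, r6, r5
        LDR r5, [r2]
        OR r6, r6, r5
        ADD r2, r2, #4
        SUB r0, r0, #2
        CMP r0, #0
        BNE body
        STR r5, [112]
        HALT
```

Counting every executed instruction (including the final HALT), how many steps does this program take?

MOV r5, #5 → r5=5
MOV r6, #12 → r6=12
MOV r0, #12 → r0=12
MOV r2, #100 → r2=100
LDR r5, [r2] → r5=M[100]=6
OR r6, r6, r5 → r6=12|6=14
SUB r6, r6, r5 → r6=14-6=8
LDR r5, [r2] → r5=M[100]=6
OR r6, r6, r5 → r6=8|6=14
ADD r2, r2, #4 → r2=100+4=104
SUB r0, r0, #2 → r0=12-2=10
CMP r0, #0  (cmp 10,0)
BNE body: taken
LDR r5, [r2] → r5=M[104]=21
OR r6, r6, r5 → r6=14|21=31
SUB r6, r6, r5 → r6=31-21=10
LDR r5, [r2] → r5=M[104]=21
OR r6, r6, r5 → r6=10|21=31
ADD r2, r2, #4 → r2=104+4=108
SUB r0, r0, #2 → r0=10-2=8
CMP r0, #0  (cmp 8,0)
BNE body: taken
LDR r5, [r2] → r5=M[108]=26
OR r6, r6, r5 → r6=31|26=31
SUB r6, r6, r5 → r6=31-26=5
LDR r5, [r2] → r5=M[108]=26
OR r6, r6, r5 → r6=5|26=31
ADD r2, r2, #4 → r2=108+4=112
SUB r0, r0, #2 → r0=8-2=6
CMP r0, #0  (cmp 6,0)
BNE body: taken
LDR r5, [r2] → r5=M[112]=-1
OR r6, r6, r5 → r6=31|(-1)=-1
SUB r6, r6, r5 → r6=(-1)-(-1)=0
LDR r5, [r2] → r5=M[112]=-1
OR r6, r6, r5 → r6=0|(-1)=-1
ADD r2, r2, #4 → r2=112+4=116
SUB r0, r0, #2 → r0=6-2=4
CMP r0, #0  (cmp 4,0)
BNE body: taken
LDR r5, [r2] → r5=M[116]=16
OR r6, r6, r5 → r6=(-1)|16=-1
SUB r6, r6, r5 → r6=(-1)-16=-17
LDR r5, [r2] → r5=M[116]=16
OR r6, r6, r5 → r6=(-17)|16=-1
ADD r2, r2, #4 → r2=116+4=120
SUB r0, r0, #2 → r0=4-2=2
CMP r0, #0  (cmp 2,0)
BNE body: taken
LDR r5, [r2] → r5=M[120]=23
OR r6, r6, r5 → r6=(-1)|23=-1
SUB r6, r6, r5 → r6=(-1)-23=-24
LDR r5, [r2] → r5=M[120]=23
OR r6, r6, r5 → r6=(-24)|23=-1
ADD r2, r2, #4 → r2=120+4=124
SUB r0, r0, #2 → r0=2-2=0
CMP r0, #0  (cmp 0,0)
BNE body: not taken
STR r5, [112] → M[112]=23
halt.
Total executed instructions: 60.

60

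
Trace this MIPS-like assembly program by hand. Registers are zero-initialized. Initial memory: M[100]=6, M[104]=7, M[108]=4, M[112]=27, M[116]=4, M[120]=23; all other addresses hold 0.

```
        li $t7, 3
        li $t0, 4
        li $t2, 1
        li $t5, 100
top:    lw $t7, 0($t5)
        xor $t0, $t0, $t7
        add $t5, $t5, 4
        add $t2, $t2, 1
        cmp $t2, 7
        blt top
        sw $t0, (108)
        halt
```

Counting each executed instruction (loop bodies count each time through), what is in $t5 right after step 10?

$t7=3
$t0=4
$t2=1
$t5=100
$t7=M[100]=6
$t0=4^6=2
$t5=100+4=104
$t2=1+1=2
cmp $t2, 7  (cmp 2,7)
blt top: taken
After step 10: $t5 = 104.

104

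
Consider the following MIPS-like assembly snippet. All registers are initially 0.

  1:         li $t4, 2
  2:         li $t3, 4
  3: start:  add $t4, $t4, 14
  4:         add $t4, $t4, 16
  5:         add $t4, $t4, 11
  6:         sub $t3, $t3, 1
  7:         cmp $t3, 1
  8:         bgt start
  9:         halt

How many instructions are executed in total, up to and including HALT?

$t4=2
$t3=4
$t4=2+14=16
$t4=16+16=32
$t4=32+11=43
$t3=4-1=3
cmp $t3, 1  (cmp 3,1)
bgt start: taken
$t4=43+14=57
$t4=57+16=73
$t4=73+11=84
$t3=3-1=2
cmp $t3, 1  (cmp 2,1)
bgt start: taken
$t4=84+14=98
$t4=98+16=114
$t4=114+11=125
$t3=2-1=1
cmp $t3, 1  (cmp 1,1)
bgt start: not taken
halt.
Total executed instructions: 21.

21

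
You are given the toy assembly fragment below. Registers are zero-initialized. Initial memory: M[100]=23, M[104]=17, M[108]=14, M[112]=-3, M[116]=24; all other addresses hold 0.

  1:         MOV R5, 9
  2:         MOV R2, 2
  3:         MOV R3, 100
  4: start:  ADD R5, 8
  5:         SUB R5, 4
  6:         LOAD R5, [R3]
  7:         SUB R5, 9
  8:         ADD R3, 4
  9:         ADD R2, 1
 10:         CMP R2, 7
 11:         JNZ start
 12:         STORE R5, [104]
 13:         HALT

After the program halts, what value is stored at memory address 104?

15

R5=9
R2=2
R3=100
R5=9+8=17
R5=17-4=13
R5=M[100]=23
R5=23-9=14
R3=100+4=104
R2=2+1=3
CMP R2, 7  (cmp 3,7)
JNZ start: taken
R5=14+8=22
R5=22-4=18
R5=M[104]=17
R5=17-9=8
R3=104+4=108
R2=3+1=4
CMP R2, 7  (cmp 4,7)
JNZ start: taken
R5=8+8=16
R5=16-4=12
R5=M[108]=14
R5=14-9=5
R3=108+4=112
R2=4+1=5
CMP R2, 7  (cmp 5,7)
JNZ start: taken
R5=5+8=13
R5=13-4=9
R5=M[112]=-3
R5=(-3)-9=-12
R3=112+4=116
R2=5+1=6
CMP R2, 7  (cmp 6,7)
JNZ start: taken
R5=(-12)+8=-4
R5=(-4)-4=-8
R5=M[116]=24
R5=24-9=15
R3=116+4=120
R2=6+1=7
CMP R2, 7  (cmp 7,7)
JNZ start: not taken
STORE R5, [104] → M[104]=15
halt.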